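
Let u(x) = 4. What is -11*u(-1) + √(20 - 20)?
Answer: -44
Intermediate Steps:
-11*u(-1) + √(20 - 20) = -11*4 + √(20 - 20) = -44 + √0 = -44 + 0 = -44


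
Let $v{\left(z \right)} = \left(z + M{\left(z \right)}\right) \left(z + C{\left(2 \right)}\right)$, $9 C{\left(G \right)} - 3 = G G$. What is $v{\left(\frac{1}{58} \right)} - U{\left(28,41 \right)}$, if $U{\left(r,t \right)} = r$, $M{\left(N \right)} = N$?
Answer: $- \frac{423449}{15138} \approx -27.973$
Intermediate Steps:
$C{\left(G \right)} = \frac{1}{3} + \frac{G^{2}}{9}$ ($C{\left(G \right)} = \frac{1}{3} + \frac{G G}{9} = \frac{1}{3} + \frac{G^{2}}{9}$)
$v{\left(z \right)} = 2 z \left(\frac{7}{9} + z\right)$ ($v{\left(z \right)} = \left(z + z\right) \left(z + \left(\frac{1}{3} + \frac{2^{2}}{9}\right)\right) = 2 z \left(z + \left(\frac{1}{3} + \frac{1}{9} \cdot 4\right)\right) = 2 z \left(z + \left(\frac{1}{3} + \frac{4}{9}\right)\right) = 2 z \left(z + \frac{7}{9}\right) = 2 z \left(\frac{7}{9} + z\right)$)
$v{\left(\frac{1}{58} \right)} - U{\left(28,41 \right)} = \frac{2 \left(7 + \frac{9}{58}\right)}{9 \cdot 58} - 28 = \frac{2}{9} \cdot \frac{1}{58} \left(7 + 9 \cdot \frac{1}{58}\right) - 28 = \frac{2}{9} \cdot \frac{1}{58} \left(7 + \frac{9}{58}\right) - 28 = \frac{2}{9} \cdot \frac{1}{58} \cdot \frac{415}{58} - 28 = \frac{415}{15138} - 28 = - \frac{423449}{15138}$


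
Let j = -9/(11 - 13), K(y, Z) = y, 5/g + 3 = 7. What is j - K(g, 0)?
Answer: 13/4 ≈ 3.2500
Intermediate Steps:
g = 5/4 (g = 5/(-3 + 7) = 5/4 ≈ 1.2500)
j = 9/2 (j = -9/(-2) = -1/2*(-9) = 9/2 ≈ 4.5000)
j - K(g, 0) = 9/2 - 1*5/4 = 9/2 - 5/4 = 13/4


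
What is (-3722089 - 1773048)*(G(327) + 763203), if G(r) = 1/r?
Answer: -1371406954821334/327 ≈ -4.1939e+12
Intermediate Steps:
(-3722089 - 1773048)*(G(327) + 763203) = (-3722089 - 1773048)*(1/327 + 763203) = -5495137*(1/327 + 763203) = -5495137*249567382/327 = -1371406954821334/327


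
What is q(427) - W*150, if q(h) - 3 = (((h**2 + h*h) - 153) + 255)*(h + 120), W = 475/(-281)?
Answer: 56066237413/281 ≈ 1.9952e+8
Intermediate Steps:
W = -475/281 (W = 475*(-1/281) = -475/281 ≈ -1.6904)
q(h) = 3 + (102 + 2*h**2)*(120 + h) (q(h) = 3 + (((h**2 + h*h) - 153) + 255)*(h + 120) = 3 + (((h**2 + h**2) - 153) + 255)*(120 + h) = 3 + ((2*h**2 - 153) + 255)*(120 + h) = 3 + ((-153 + 2*h**2) + 255)*(120 + h) = 3 + (102 + 2*h**2)*(120 + h))
q(427) - W*150 = (12243 + 2*427**3 + 102*427 + 240*427**2) - (-475)*150/281 = (12243 + 2*77854483 + 43554 + 240*182329) - 1*(-71250/281) = (12243 + 155708966 + 43554 + 43758960) + 71250/281 = 199523723 + 71250/281 = 56066237413/281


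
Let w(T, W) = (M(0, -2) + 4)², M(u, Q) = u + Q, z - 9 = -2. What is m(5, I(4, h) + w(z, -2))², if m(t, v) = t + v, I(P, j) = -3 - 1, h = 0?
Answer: 25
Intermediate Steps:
z = 7 (z = 9 - 2 = 7)
I(P, j) = -4
M(u, Q) = Q + u
w(T, W) = 4 (w(T, W) = ((-2 + 0) + 4)² = (-2 + 4)² = 2² = 4)
m(5, I(4, h) + w(z, -2))² = (5 + (-4 + 4))² = (5 + 0)² = 5² = 25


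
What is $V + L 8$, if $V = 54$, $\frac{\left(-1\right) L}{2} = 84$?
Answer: $-1290$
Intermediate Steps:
$L = -168$ ($L = \left(-2\right) 84 = -168$)
$V + L 8 = 54 - 1344 = -1290$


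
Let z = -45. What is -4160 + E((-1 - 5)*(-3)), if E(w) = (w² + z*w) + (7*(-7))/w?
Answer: -83677/18 ≈ -4648.7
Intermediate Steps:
E(w) = w² - 49/w - 45*w (E(w) = (w² - 45*w) + (7*(-7))/w = (w² - 45*w) - 49/w = w² - 49/w - 45*w)
-4160 + E((-1 - 5)*(-3)) = -4160 + (-49 + ((-1 - 5)*(-3))²*(-45 + (-1 - 5)*(-3)))/(((-1 - 5)*(-3))) = -4160 + (-49 + (-6*(-3))²*(-45 - 6*(-3)))/((-6*(-3))) = -4160 + (-49 + 18²*(-45 + 18))/18 = -4160 + (-49 + 324*(-27))/18 = -4160 + (-49 - 8748)/18 = -4160 + (1/18)*(-8797) = -4160 - 8797/18 = -83677/18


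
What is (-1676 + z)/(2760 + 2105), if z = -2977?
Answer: -4653/4865 ≈ -0.95642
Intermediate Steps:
(-1676 + z)/(2760 + 2105) = (-1676 - 2977)/(2760 + 2105) = -4653/4865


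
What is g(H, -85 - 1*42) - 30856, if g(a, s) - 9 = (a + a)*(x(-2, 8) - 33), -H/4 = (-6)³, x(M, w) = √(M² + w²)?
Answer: -87871 + 3456*√17 ≈ -73622.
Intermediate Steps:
H = 864 (H = -4*(-6)³ = -4*(-216) = 864)
g(a, s) = 9 + 2*a*(-33 + 2*√17) (g(a, s) = 9 + (a + a)*(√((-2)² + 8²) - 33) = 9 + (2*a)*(√(4 + 64) - 33) = 9 + (2*a)*(√68 - 33) = 9 + (2*a)*(2*√17 - 33) = 9 + (2*a)*(-33 + 2*√17) = 9 + 2*a*(-33 + 2*√17))
g(H, -85 - 1*42) - 30856 = (9 - 66*864 + 4*864*√17) - 30856 = (9 - 57024 + 3456*√17) - 30856 = (-57015 + 3456*√17) - 30856 = -87871 + 3456*√17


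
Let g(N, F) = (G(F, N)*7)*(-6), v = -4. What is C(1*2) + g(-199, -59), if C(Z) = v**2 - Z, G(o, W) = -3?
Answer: 140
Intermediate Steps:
C(Z) = 16 - Z (C(Z) = (-4)**2 - Z = 16 - Z)
g(N, F) = 126 (g(N, F) = -3*7*(-6) = -21*(-6) = 126)
C(1*2) + g(-199, -59) = (16 - 2) + 126 = 14 + 126 = 140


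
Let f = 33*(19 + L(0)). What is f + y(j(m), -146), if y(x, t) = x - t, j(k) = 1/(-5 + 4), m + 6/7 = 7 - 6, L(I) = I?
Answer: 772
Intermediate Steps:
m = ⅐ (m = -6/7 + (7 - 6) = -6/7 + 1 = ⅐ ≈ 0.14286)
j(k) = -1 (j(k) = 1/(-1) = -1)
f = 627 (f = 33*(19 + 0) = 33*19 = 627)
f + y(j(m), -146) = 627 + (-1 - 1*(-146)) = 627 + (-1 + 146) = 627 + 145 = 772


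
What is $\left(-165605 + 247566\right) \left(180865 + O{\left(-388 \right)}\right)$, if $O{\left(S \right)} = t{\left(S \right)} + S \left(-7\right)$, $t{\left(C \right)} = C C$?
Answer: $27385219125$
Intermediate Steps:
$t{\left(C \right)} = C^{2}$
$O{\left(S \right)} = S^{2} - 7 S$ ($O{\left(S \right)} = S^{2} + S \left(-7\right) = S^{2} - 7 S$)
$\left(-165605 + 247566\right) \left(180865 + O{\left(-388 \right)}\right) = \left(-165605 + 247566\right) \left(180865 - 388 \left(-7 - 388\right)\right) = 81961 \left(180865 - -153260\right) = 81961 \left(180865 + 153260\right) = 81961 \cdot 334125 = 27385219125$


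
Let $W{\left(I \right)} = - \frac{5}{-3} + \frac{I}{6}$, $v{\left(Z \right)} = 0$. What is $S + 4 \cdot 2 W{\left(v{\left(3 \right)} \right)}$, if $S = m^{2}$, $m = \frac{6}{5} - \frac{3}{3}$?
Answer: $\frac{1003}{75} \approx 13.373$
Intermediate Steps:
$W{\left(I \right)} = \frac{5}{3} + \frac{I}{6}$ ($W{\left(I \right)} = \left(-5\right) \left(- \frac{1}{3}\right) + I \frac{1}{6} = \frac{5}{3} + \frac{I}{6}$)
$m = \frac{1}{5}$ ($m = 6 \cdot \frac{1}{5} - 1 = \frac{6}{5} - 1 = \frac{1}{5} \approx 0.2$)
$S = \frac{1}{25}$ ($S = \left(\frac{1}{5}\right)^{2} = \frac{1}{25} \approx 0.04$)
$S + 4 \cdot 2 W{\left(v{\left(3 \right)} \right)} = \frac{1}{25} + 4 \cdot 2 \left(\frac{5}{3} + \frac{1}{6} \cdot 0\right) = \frac{1}{25} + 8 \left(\frac{5}{3} + 0\right) = \frac{1}{25} + 8 \cdot \frac{5}{3} = \frac{1}{25} + \frac{40}{3} = \frac{1003}{75}$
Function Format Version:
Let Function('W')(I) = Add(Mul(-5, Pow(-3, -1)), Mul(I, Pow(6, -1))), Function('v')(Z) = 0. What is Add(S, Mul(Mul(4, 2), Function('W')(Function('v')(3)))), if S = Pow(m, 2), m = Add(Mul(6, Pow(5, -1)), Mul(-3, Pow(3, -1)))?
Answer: Rational(1003, 75) ≈ 13.373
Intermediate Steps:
Function('W')(I) = Add(Rational(5, 3), Mul(Rational(1, 6), I)) (Function('W')(I) = Add(Mul(-5, Rational(-1, 3)), Mul(I, Rational(1, 6))) = Add(Rational(5, 3), Mul(Rational(1, 6), I)))
m = Rational(1, 5) (m = Add(Mul(6, Rational(1, 5)), Mul(-3, Rational(1, 3))) = Add(Rational(6, 5), -1) = Rational(1, 5) ≈ 0.20000)
S = Rational(1, 25) (S = Pow(Rational(1, 5), 2) = Rational(1, 25) ≈ 0.040000)
Add(S, Mul(Mul(4, 2), Function('W')(Function('v')(3)))) = Add(Rational(1, 25), Mul(Mul(4, 2), Add(Rational(5, 3), Mul(Rational(1, 6), 0)))) = Add(Rational(1, 25), Mul(8, Add(Rational(5, 3), 0))) = Add(Rational(1, 25), Mul(8, Rational(5, 3))) = Add(Rational(1, 25), Rational(40, 3)) = Rational(1003, 75)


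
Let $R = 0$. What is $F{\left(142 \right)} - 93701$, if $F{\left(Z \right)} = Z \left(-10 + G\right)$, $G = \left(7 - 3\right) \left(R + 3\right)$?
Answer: $-93417$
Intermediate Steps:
$G = 12$ ($G = \left(7 - 3\right) \left(0 + 3\right) = 4 \cdot 3 = 12$)
$F{\left(Z \right)} = 2 Z$ ($F{\left(Z \right)} = Z \left(-10 + 12\right) = Z 2 = 2 Z$)
$F{\left(142 \right)} - 93701 = 2 \cdot 142 - 93701 = 284 - 93701 = -93417$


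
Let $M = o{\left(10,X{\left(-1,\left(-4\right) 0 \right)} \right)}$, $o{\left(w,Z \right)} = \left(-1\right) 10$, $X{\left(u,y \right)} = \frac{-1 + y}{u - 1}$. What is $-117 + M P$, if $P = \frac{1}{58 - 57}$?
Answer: $-127$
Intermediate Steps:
$X{\left(u,y \right)} = \frac{-1 + y}{-1 + u}$
$o{\left(w,Z \right)} = -10$
$P = 1$ ($P = 1^{-1} = 1$)
$M = -10$
$-117 + M P = -117 - 10 = -127$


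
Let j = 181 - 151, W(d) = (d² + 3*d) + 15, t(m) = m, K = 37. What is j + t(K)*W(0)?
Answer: 585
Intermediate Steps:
W(d) = 15 + d² + 3*d
j = 30
j + t(K)*W(0) = 30 + 37*(15 + 0² + 3*0) = 30 + 37*(15 + 0 + 0) = 30 + 37*15 = 30 + 555 = 585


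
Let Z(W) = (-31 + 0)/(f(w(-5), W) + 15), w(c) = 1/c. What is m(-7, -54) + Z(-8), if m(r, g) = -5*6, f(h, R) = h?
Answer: -2375/74 ≈ -32.095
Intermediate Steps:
w(c) = 1/c
Z(W) = -155/74 (Z(W) = (-31 + 0)/(1/(-5) + 15) = -31/(-⅕ + 15) = -31/74/5 = -31*5/74 = -155/74)
m(r, g) = -30
m(-7, -54) + Z(-8) = -30 - 155/74 = -2375/74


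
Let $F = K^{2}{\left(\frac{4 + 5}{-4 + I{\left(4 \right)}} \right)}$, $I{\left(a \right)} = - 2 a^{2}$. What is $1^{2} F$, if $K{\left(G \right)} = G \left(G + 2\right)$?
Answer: $\frac{49}{256} \approx 0.19141$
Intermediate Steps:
$K{\left(G \right)} = G \left(2 + G\right)$
$F = \frac{49}{256}$ ($F = \left(\frac{4 + 5}{-4 - 2 \cdot 4^{2}} \left(2 + \frac{4 + 5}{-4 - 2 \cdot 4^{2}}\right)\right)^{2} = \left(\frac{9}{-4 - 32} \left(2 + \frac{9}{-4 - 32}\right)\right)^{2} = \left(\frac{9}{-36} \left(2 + \frac{9}{-36}\right)\right)^{2} = \left(9 \left(- \frac{1}{36}\right) \left(2 + 9 \left(- \frac{1}{36}\right)\right)\right)^{2} = \left(- \frac{2 - \frac{1}{4}}{4}\right)^{2} = \left(\left(- \frac{1}{4}\right) \frac{7}{4}\right)^{2} = \left(- \frac{7}{16}\right)^{2} = \frac{49}{256} \approx 0.19141$)
$1^{2} F = 1^{2} \cdot \frac{49}{256} = 1 \cdot \frac{49}{256} = \frac{49}{256}$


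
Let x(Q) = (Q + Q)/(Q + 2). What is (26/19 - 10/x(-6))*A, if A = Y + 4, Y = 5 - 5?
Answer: -448/57 ≈ -7.8596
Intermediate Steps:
x(Q) = 2*Q/(2 + Q) (x(Q) = (2*Q)/(2 + Q) = 2*Q/(2 + Q))
Y = 0
A = 4 (A = 0 + 4 = 4)
(26/19 - 10/x(-6))*A = (26/19 - 10/(2*(-6)/(2 - 6)))*4 = (26*(1/19) - 10/(2*(-6)/(-4)))*4 = (26/19 - 10/(2*(-6)*(-¼)))*4 = (26/19 - 10/3)*4 = -112/57*4 = -448/57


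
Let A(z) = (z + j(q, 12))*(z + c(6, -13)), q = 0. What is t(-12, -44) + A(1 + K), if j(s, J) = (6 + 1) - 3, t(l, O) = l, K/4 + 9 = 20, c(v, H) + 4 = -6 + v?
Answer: 1997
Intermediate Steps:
c(v, H) = -10 + v (c(v, H) = -4 + (-6 + v) = -10 + v)
K = 44 (K = -36 + 4*20 = -36 + 80 = 44)
j(s, J) = 4 (j(s, J) = 7 - 3 = 4)
A(z) = (-4 + z)*(4 + z) (A(z) = (z + 4)*(z + (-10 + 6)) = (4 + z)*(z - 4) = (4 + z)*(-4 + z) = (-4 + z)*(4 + z))
t(-12, -44) + A(1 + K) = -12 + (-16 + (1 + 44)**2) = -12 + (-16 + 45**2) = -12 + (-16 + 2025) = -12 + 2009 = 1997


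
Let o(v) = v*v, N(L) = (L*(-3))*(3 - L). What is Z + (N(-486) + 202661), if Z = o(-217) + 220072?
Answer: 1182784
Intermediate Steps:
N(L) = -3*L*(3 - L) (N(L) = (-3*L)*(3 - L) = -3*L*(3 - L))
o(v) = v²
Z = 267161 (Z = (-217)² + 220072 = 47089 + 220072 = 267161)
Z + (N(-486) + 202661) = 267161 + (3*(-486)*(-3 - 486) + 202661) = 267161 + (3*(-486)*(-489) + 202661) = 267161 + (712962 + 202661) = 267161 + 915623 = 1182784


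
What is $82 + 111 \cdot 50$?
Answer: $5632$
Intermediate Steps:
$82 + 111 \cdot 50 = 82 + 5550 = 5632$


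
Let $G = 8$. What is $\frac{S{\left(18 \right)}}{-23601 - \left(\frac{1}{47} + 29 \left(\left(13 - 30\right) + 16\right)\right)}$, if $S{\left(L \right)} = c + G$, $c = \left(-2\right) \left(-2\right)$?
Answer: $- \frac{188}{369295} \approx -0.00050908$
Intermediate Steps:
$c = 4$
$S{\left(L \right)} = 12$ ($S{\left(L \right)} = 4 + 8 = 12$)
$\frac{S{\left(18 \right)}}{-23601 - \left(\frac{1}{47} + 29 \left(\left(13 - 30\right) + 16\right)\right)} = \frac{12}{-23601 - \left(\frac{1}{47} + 29 \left(\left(13 - 30\right) + 16\right)\right)} = \frac{12}{-23601 - \left(\frac{1}{47} + 29 \left(-17 + 16\right)\right)} = \frac{12}{-23601 - - \frac{1362}{47}} = \frac{12}{-23601 + \left(29 - \frac{1}{47}\right)} = \frac{12}{-23601 + \frac{1362}{47}} = \frac{12}{- \frac{1107885}{47}} = 12 \left(- \frac{47}{1107885}\right) = - \frac{188}{369295}$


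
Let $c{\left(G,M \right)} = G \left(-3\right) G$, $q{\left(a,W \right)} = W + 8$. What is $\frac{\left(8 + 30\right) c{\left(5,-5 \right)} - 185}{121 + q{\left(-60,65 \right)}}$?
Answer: $- \frac{3035}{194} \approx -15.644$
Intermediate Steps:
$q{\left(a,W \right)} = 8 + W$
$c{\left(G,M \right)} = - 3 G^{2}$ ($c{\left(G,M \right)} = - 3 G G = - 3 G^{2}$)
$\frac{\left(8 + 30\right) c{\left(5,-5 \right)} - 185}{121 + q{\left(-60,65 \right)}} = \frac{\left(8 + 30\right) \left(- 3 \cdot 5^{2}\right) - 185}{121 + \left(8 + 65\right)} = \frac{38 \left(\left(-3\right) 25\right) - 185}{121 + 73} = \frac{38 \left(-75\right) - 185}{194} = \left(-2850 - 185\right) \frac{1}{194} = \left(-3035\right) \frac{1}{194} = - \frac{3035}{194}$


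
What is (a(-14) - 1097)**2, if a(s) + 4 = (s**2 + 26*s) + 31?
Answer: 1532644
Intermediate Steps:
a(s) = 27 + s**2 + 26*s (a(s) = -4 + ((s**2 + 26*s) + 31) = -4 + (31 + s**2 + 26*s) = 27 + s**2 + 26*s)
(a(-14) - 1097)**2 = ((27 + (-14)**2 + 26*(-14)) - 1097)**2 = ((27 + 196 - 364) - 1097)**2 = (-141 - 1097)**2 = (-1238)**2 = 1532644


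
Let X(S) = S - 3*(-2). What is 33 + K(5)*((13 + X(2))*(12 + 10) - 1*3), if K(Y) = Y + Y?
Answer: 4623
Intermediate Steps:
K(Y) = 2*Y
X(S) = 6 + S (X(S) = S + 6 = 6 + S)
33 + K(5)*((13 + X(2))*(12 + 10) - 1*3) = 33 + (2*5)*((13 + (6 + 2))*(12 + 10) - 1*3) = 33 + 10*((13 + 8)*22 - 3) = 33 + 10*(21*22 - 3) = 33 + 10*(462 - 3) = 33 + 10*459 = 33 + 4590 = 4623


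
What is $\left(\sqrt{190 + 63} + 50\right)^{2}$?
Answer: $\left(50 + \sqrt{253}\right)^{2} \approx 4343.6$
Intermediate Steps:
$\left(\sqrt{190 + 63} + 50\right)^{2} = \left(\sqrt{253} + 50\right)^{2} = \left(50 + \sqrt{253}\right)^{2}$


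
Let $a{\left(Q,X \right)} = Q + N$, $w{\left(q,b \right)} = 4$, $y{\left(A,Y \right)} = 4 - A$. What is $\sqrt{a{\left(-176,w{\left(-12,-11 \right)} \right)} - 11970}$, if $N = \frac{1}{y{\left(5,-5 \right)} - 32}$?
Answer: $\frac{i \sqrt{13227027}}{33} \approx 110.21 i$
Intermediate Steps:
$N = - \frac{1}{33}$ ($N = \frac{1}{\left(4 - 5\right) - 32} = \frac{1}{-1 - 32} = \frac{1}{-33} = - \frac{1}{33} \approx -0.030303$)
$a{\left(Q,X \right)} = - \frac{1}{33} + Q$ ($a{\left(Q,X \right)} = Q - \frac{1}{33} = - \frac{1}{33} + Q$)
$\sqrt{a{\left(-176,w{\left(-12,-11 \right)} \right)} - 11970} = \sqrt{\left(- \frac{1}{33} - 176\right) - 11970} = \sqrt{- \frac{5809}{33} - 11970} = \sqrt{- \frac{400819}{33}} = \frac{i \sqrt{13227027}}{33}$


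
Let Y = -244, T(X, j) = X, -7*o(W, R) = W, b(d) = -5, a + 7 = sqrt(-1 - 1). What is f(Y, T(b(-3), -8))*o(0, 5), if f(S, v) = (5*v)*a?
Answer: 0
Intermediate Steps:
a = -7 + I*sqrt(2) (a = -7 + sqrt(-1 - 1) = -7 + sqrt(-2) = -7 + I*sqrt(2) ≈ -7.0 + 1.4142*I)
o(W, R) = -W/7
f(S, v) = 5*v*(-7 + I*sqrt(2)) (f(S, v) = (5*v)*(-7 + I*sqrt(2)) = 5*v*(-7 + I*sqrt(2)))
f(Y, T(b(-3), -8))*o(0, 5) = (5*(-5)*(-7 + I*sqrt(2)))*(-1/7*0) = (175 - 25*I*sqrt(2))*0 = 0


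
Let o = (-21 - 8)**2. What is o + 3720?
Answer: 4561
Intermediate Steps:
o = 841 (o = (-29)**2 = 841)
o + 3720 = 841 + 3720 = 4561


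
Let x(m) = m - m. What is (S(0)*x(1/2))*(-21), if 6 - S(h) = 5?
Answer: 0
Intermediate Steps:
S(h) = 1 (S(h) = 6 - 1*5 = 6 - 5 = 1)
x(m) = 0
(S(0)*x(1/2))*(-21) = (1*0)*(-21) = 0*(-21) = 0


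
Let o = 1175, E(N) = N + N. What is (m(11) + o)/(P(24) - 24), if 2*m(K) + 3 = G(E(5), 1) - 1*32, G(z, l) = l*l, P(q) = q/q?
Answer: -1158/23 ≈ -50.348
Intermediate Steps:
E(N) = 2*N
P(q) = 1
G(z, l) = l**2
m(K) = -17 (m(K) = -3/2 + (1**2 - 1*32)/2 = -3/2 + (1 - 32)/2 = -3/2 + (1/2)*(-31) = -3/2 - 31/2 = -17)
(m(11) + o)/(P(24) - 24) = (-17 + 1175)/(1 - 24) = 1158/(-23) = 1158*(-1/23) = -1158/23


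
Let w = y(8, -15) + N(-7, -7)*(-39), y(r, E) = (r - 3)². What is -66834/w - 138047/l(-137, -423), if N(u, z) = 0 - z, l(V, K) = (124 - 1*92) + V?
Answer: 2946659/1860 ≈ 1584.2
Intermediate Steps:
y(r, E) = (-3 + r)²
l(V, K) = 32 + V (l(V, K) = (124 - 92) + V = 32 + V)
N(u, z) = -z
w = -248 (w = (-3 + 8)² - 1*(-7)*(-39) = 5² + 7*(-39) = 25 - 273 = -248)
-66834/w - 138047/l(-137, -423) = -66834/(-248) - 138047/(32 - 137) = -66834*(-1/248) - 138047/(-105) = 33417/124 - 138047*(-1/105) = 33417/124 + 19721/15 = 2946659/1860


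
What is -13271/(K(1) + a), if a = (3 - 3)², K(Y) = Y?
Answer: -13271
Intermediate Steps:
a = 0 (a = 0² = 0)
-13271/(K(1) + a) = -13271/(1 + 0) = -13271/1 = 1*(-13271) = -13271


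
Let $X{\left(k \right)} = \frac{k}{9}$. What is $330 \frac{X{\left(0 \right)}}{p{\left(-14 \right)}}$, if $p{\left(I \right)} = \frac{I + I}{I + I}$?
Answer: $0$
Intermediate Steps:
$X{\left(k \right)} = \frac{k}{9}$ ($X{\left(k \right)} = k \frac{1}{9} = \frac{k}{9}$)
$p{\left(I \right)} = 1$ ($p{\left(I \right)} = \frac{2 I}{2 I} = 2 I \frac{1}{2 I} = 1$)
$330 \frac{X{\left(0 \right)}}{p{\left(-14 \right)}} = 330 \frac{\frac{1}{9} \cdot 0}{1} = 330 \cdot 0 \cdot 1 = 330 \cdot 0 = 0$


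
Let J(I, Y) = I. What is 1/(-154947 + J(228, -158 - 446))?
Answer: -1/154719 ≈ -6.4633e-6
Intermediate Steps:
1/(-154947 + J(228, -158 - 446)) = 1/(-154947 + 228) = 1/(-154719) = -1/154719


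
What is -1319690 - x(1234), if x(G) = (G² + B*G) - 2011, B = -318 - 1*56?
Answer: -2378919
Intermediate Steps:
B = -374 (B = -318 - 56 = -374)
x(G) = -2011 + G² - 374*G (x(G) = (G² - 374*G) - 2011 = -2011 + G² - 374*G)
-1319690 - x(1234) = -1319690 - (-2011 + 1234² - 374*1234) = -1319690 - (-2011 + 1522756 - 461516) = -1319690 - 1*1059229 = -1319690 - 1059229 = -2378919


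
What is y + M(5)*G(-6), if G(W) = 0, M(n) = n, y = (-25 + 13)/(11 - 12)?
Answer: 12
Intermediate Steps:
y = 12 (y = -12/(-1) = -12*(-1) = 12)
y + M(5)*G(-6) = 12 + 5*0 = 12 + 0 = 12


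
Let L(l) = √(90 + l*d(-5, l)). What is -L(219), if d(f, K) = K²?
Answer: -3*√1167061 ≈ -3240.9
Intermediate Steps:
L(l) = √(90 + l³) (L(l) = √(90 + l*l²) = √(90 + l³))
-L(219) = -√(90 + 219³) = -√(90 + 10503459) = -√10503549 = -3*√1167061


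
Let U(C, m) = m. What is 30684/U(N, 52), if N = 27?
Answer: 7671/13 ≈ 590.08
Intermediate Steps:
30684/U(N, 52) = 30684/52 = 30684*(1/52) = 7671/13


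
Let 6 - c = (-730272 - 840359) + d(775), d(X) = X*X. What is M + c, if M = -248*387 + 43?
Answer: 874079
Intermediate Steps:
d(X) = X**2
c = 970012 (c = 6 - ((-730272 - 840359) + 775**2) = 6 - (-1570631 + 600625) = 6 - 1*(-970006) = 6 + 970006 = 970012)
M = -95933 (M = -95976 + 43 = -95933)
M + c = -95933 + 970012 = 874079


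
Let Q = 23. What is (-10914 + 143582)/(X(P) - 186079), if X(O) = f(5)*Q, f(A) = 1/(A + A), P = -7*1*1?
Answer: -1326680/1860767 ≈ -0.71297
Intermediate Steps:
P = -7 (P = -7*1 = -7)
f(A) = 1/(2*A)
X(O) = 23/10 (X(O) = ((1/2)/5)*23 = ((1/2)*(1/5))*23 = (1/10)*23 = 23/10)
(-10914 + 143582)/(X(P) - 186079) = (-10914 + 143582)/(23/10 - 186079) = 132668/(-1860767/10) = 132668*(-10/1860767) = -1326680/1860767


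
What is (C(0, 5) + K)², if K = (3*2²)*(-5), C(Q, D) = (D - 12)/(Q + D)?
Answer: 94249/25 ≈ 3770.0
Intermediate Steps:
C(Q, D) = (-12 + D)/(D + Q)
K = -60 (K = (3*4)*(-5) = 12*(-5) = -60)
(C(0, 5) + K)² = ((-12 + 5)/(5 + 0) - 60)² = (-7/5 - 60)² = (-307/5)² = 94249/25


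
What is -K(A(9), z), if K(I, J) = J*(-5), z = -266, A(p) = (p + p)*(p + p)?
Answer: -1330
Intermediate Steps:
A(p) = 4*p² (A(p) = (2*p)*(2*p) = 4*p²)
K(I, J) = -5*J
-K(A(9), z) = -(-5)*(-266) = -1*1330 = -1330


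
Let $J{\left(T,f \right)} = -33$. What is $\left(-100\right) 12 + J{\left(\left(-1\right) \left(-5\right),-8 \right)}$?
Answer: $-1233$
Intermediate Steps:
$\left(-100\right) 12 + J{\left(\left(-1\right) \left(-5\right),-8 \right)} = \left(-100\right) 12 - 33 = -1200 - 33 = -1233$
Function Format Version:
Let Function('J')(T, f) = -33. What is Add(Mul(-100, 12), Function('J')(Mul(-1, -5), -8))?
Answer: -1233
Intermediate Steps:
Add(Mul(-100, 12), Function('J')(Mul(-1, -5), -8)) = Add(Mul(-100, 12), -33) = Add(-1200, -33) = -1233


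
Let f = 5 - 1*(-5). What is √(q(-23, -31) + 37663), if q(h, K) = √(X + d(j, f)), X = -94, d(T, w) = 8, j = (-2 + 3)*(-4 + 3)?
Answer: √(37663 + I*√86) ≈ 194.07 + 0.024*I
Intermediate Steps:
j = -1 (j = 1*(-1) = -1)
f = 10 (f = 5 + 5 = 10)
q(h, K) = I*√86 (q(h, K) = √(-94 + 8) = √(-86) = I*√86)
√(q(-23, -31) + 37663) = √(I*√86 + 37663) = √(37663 + I*√86)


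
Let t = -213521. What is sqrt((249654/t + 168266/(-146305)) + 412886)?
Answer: sqrt(402927810666036225542596470)/31239189905 ≈ 642.56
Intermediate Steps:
sqrt((249654/t + 168266/(-146305)) + 412886) = sqrt((249654/(-213521) + 168266/(-146305)) + 412886) = sqrt((249654*(-1/213521) + 168266*(-1/146305)) + 412886) = sqrt((-249654/213521 - 168266/146305) + 412886) = sqrt(-72453953056/31239189905 + 412886) = sqrt(12898151709162774/31239189905) = sqrt(402927810666036225542596470)/31239189905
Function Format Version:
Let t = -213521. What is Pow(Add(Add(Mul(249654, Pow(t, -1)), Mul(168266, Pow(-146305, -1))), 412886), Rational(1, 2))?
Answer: Mul(Rational(1, 31239189905), Pow(402927810666036225542596470, Rational(1, 2))) ≈ 642.56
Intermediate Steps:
Pow(Add(Add(Mul(249654, Pow(t, -1)), Mul(168266, Pow(-146305, -1))), 412886), Rational(1, 2)) = Pow(Add(Add(Mul(249654, Pow(-213521, -1)), Mul(168266, Pow(-146305, -1))), 412886), Rational(1, 2)) = Pow(Add(Add(Mul(249654, Rational(-1, 213521)), Mul(168266, Rational(-1, 146305))), 412886), Rational(1, 2)) = Pow(Add(Add(Rational(-249654, 213521), Rational(-168266, 146305)), 412886), Rational(1, 2)) = Pow(Add(Rational(-72453953056, 31239189905), 412886), Rational(1, 2)) = Pow(Rational(12898151709162774, 31239189905), Rational(1, 2)) = Mul(Rational(1, 31239189905), Pow(402927810666036225542596470, Rational(1, 2)))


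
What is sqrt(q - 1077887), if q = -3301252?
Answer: 3*I*sqrt(486571) ≈ 2092.6*I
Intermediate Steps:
sqrt(q - 1077887) = sqrt(-3301252 - 1077887) = sqrt(-4379139) = 3*I*sqrt(486571)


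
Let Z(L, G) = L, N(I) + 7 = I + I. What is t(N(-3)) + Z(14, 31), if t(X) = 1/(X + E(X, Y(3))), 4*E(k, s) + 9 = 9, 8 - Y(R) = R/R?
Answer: 181/13 ≈ 13.923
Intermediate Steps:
N(I) = -7 + 2*I (N(I) = -7 + (I + I) = -7 + 2*I)
Y(R) = 7 (Y(R) = 8 - R/R = 8 - 1*1 = 8 - 1 = 7)
E(k, s) = 0 (E(k, s) = -9/4 + (1/4)*9 = -9/4 + 9/4 = 0)
t(X) = 1/X (t(X) = 1/(X + 0) = 1/X)
t(N(-3)) + Z(14, 31) = 1/(-7 + 2*(-3)) + 14 = 1/(-7 - 6) + 14 = 1/(-13) + 14 = -1/13 + 14 = 181/13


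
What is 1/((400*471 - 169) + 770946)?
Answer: 1/959177 ≈ 1.0426e-6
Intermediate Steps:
1/((400*471 - 169) + 770946) = 1/((188400 - 169) + 770946) = 1/(188231 + 770946) = 1/959177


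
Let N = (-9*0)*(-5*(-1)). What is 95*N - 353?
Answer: -353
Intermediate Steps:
N = 0 (N = 0*5 = 0)
95*N - 353 = 95*0 - 353 = 0 - 353 = -353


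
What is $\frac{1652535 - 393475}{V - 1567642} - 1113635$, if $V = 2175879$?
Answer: $- \frac{677352752435}{608237} \approx -1.1136 \cdot 10^{6}$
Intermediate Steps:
$\frac{1652535 - 393475}{V - 1567642} - 1113635 = \frac{1652535 - 393475}{2175879 - 1567642} - 1113635 = \frac{1259060}{608237} - 1113635 = - \frac{677352752435}{608237}$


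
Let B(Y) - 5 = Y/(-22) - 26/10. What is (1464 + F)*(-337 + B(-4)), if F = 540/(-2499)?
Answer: -22427173476/45815 ≈ -4.8952e+5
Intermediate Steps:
B(Y) = 12/5 - Y/22 (B(Y) = 5 + (Y/(-22) - 26/10) = 5 + (Y*(-1/22) - 26*⅒) = 5 + (-Y/22 - 13/5) = 5 + (-13/5 - Y/22) = 12/5 - Y/22)
F = -180/833 (F = 540*(-1/2499) = -180/833 ≈ -0.21609)
(1464 + F)*(-337 + B(-4)) = (1464 - 180/833)*(-337 + (12/5 - 1/22*(-4))) = 1219332*(-337 + (12/5 + 2/11))/833 = 1219332*(-337 + 142/55)/833 = (1219332/833)*(-18393/55) = -22427173476/45815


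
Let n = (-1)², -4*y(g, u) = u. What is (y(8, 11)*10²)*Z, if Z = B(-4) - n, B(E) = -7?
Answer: 2200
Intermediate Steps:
y(g, u) = -u/4
n = 1
Z = -8 (Z = -7 - 1*1 = -7 - 1 = -8)
(y(8, 11)*10²)*Z = (-¼*11*10²)*(-8) = -11/4*100*(-8) = -275*(-8) = 2200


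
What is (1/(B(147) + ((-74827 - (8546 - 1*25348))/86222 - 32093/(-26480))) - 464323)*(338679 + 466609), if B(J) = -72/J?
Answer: -1029078902713379055208/2752303107 ≈ -3.7390e+11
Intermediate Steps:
(1/(B(147) + ((-74827 - (8546 - 1*25348))/86222 - 32093/(-26480))) - 464323)*(338679 + 466609) = (1/(-72/147 + ((-74827 - (8546 - 1*25348))/86222 - 32093/(-26480))) - 464323)*(338679 + 466609) = (1/(-72*1/147 + ((-74827 - (8546 - 25348))*(1/86222) - 32093*(-1/26480))) - 464323)*805288 = (1/(-24/49 + ((-74827 - 1*(-16802))*(1/86222) + 32093/26480)) - 464323)*805288 = (1/(-24/49 + ((-74827 + 16802)*(1/86222) + 32093/26480)) - 464323)*805288 = (1/(-24/49 + (-58025*1/86222 + 32093/26480)) - 464323)*805288 = (1/(-24/49 + (-58025/86222 + 32093/26480)) - 464323)*805288 = (1/(-24/49 + 615310323/1141579280) - 464323)*805288 = (1/(2752303107/55937384720) - 464323)*805288 = (55937384720/2752303107 - 464323)*805288 = -1277901698166841/2752303107*805288 = -1029078902713379055208/2752303107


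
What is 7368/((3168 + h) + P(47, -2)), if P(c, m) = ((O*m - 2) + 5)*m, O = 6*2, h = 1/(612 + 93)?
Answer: 5194440/2263051 ≈ 2.2953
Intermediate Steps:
h = 1/705 ≈ 0.0014184
O = 12
P(c, m) = m*(3 + 12*m) (P(c, m) = ((12*m - 2) + 5)*m = ((-2 + 12*m) + 5)*m = (3 + 12*m)*m = m*(3 + 12*m))
7368/((3168 + h) + P(47, -2)) = 7368/((3168 + 1/705) + 3*(-2)*(1 + 4*(-2))) = 7368/(2233441/705 + 3*(-2)*(1 - 8)) = 7368/(2233441/705 + 3*(-2)*(-7)) = 7368/(2233441/705 + 42) = 7368/(2263051/705) = 7368*(705/2263051) = 5194440/2263051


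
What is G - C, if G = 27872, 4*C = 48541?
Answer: 62947/4 ≈ 15737.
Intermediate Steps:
C = 48541/4 (C = (¼)*48541 = 48541/4 ≈ 12135.)
G - C = 27872 - 1*48541/4 = 27872 - 48541/4 = 62947/4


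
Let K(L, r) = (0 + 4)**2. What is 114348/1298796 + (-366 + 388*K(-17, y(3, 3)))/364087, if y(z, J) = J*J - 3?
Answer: 4101682209/39406228271 ≈ 0.10409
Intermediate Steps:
y(z, J) = -3 + J**2 (y(z, J) = J**2 - 3 = -3 + J**2)
K(L, r) = 16 (K(L, r) = 4**2 = 16)
114348/1298796 + (-366 + 388*K(-17, y(3, 3)))/364087 = 114348/1298796 + (-366 + 388*16)/364087 = 114348*(1/1298796) + (-366 + 6208)*(1/364087) = 9529/108233 + 5842*(1/364087) = 9529/108233 + 5842/364087 = 4101682209/39406228271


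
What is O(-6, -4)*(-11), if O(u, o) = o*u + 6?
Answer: -330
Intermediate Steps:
O(u, o) = 6 + o*u
O(-6, -4)*(-11) = (6 - 4*(-6))*(-11) = (6 + 24)*(-11) = 30*(-11) = -330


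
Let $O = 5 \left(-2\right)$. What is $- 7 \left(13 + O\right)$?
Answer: $-21$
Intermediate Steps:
$O = -10$
$- 7 \left(13 + O\right) = - 7 \left(13 - 10\right) = \left(-7\right) 3 = -21$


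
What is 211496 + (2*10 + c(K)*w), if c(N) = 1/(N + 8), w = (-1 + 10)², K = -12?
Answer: 845983/4 ≈ 2.1150e+5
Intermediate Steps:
w = 81 (w = 9² = 81)
c(N) = 1/(8 + N)
211496 + (2*10 + c(K)*w) = 211496 + (2*10 + 81/(8 - 12)) = 211496 + (20 + 81/(-4)) = 211496 + (20 - ¼*81) = 211496 + (20 - 81/4) = 211496 - ¼ = 845983/4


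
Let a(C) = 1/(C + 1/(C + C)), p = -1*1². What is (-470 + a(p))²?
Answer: 1993744/9 ≈ 2.2153e+5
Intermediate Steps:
p = -1 (p = -1*1 = -1)
a(C) = 1/(C + 1/(2*C))
(-470 + a(p))² = (-470 + 2*(-1)/(1 + 2*(-1)²))² = (-470 + 2*(-1)/(1 + 2*1))² = (-470 + 2*(-1)/(1 + 2))² = (-470 + 2*(-1)/3)² = (-470 + 2*(-1)*(⅓))² = (-470 - ⅔)² = (-1412/3)² = 1993744/9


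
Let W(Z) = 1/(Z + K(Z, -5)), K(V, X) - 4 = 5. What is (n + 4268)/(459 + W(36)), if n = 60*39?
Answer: 18585/1291 ≈ 14.396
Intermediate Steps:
K(V, X) = 9 (K(V, X) = 4 + 5 = 9)
W(Z) = 1/(9 + Z) (W(Z) = 1/(Z + 9) = 1/(9 + Z))
n = 2340
(n + 4268)/(459 + W(36)) = (2340 + 4268)/(459 + 1/(9 + 36)) = 6608/(459 + 1/45) = 6608/(20656/45) = 6608*(45/20656) = 18585/1291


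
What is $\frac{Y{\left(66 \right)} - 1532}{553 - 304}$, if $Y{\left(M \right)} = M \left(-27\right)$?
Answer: $- \frac{3314}{249} \approx -13.309$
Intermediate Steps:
$Y{\left(M \right)} = - 27 M$
$\frac{Y{\left(66 \right)} - 1532}{553 - 304} = \frac{\left(-27\right) 66 - 1532}{553 - 304} = \frac{-1782 - 1532}{249} = \left(-3314\right) \frac{1}{249} = - \frac{3314}{249}$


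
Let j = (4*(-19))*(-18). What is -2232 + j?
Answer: -864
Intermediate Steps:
j = 1368 (j = -76*(-18) = 1368)
-2232 + j = -2232 + 1368 = -864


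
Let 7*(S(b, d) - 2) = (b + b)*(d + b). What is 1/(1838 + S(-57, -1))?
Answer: 7/19492 ≈ 0.00035912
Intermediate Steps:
S(b, d) = 2 + 2*b*(b + d)/7 (S(b, d) = 2 + ((b + b)*(d + b))/7 = 2 + ((2*b)*(b + d))/7 = 2 + (2*b*(b + d))/7 = 2 + 2*b*(b + d)/7)
1/(1838 + S(-57, -1)) = 1/(1838 + (2 + (2/7)*(-57)² + (2/7)*(-57)*(-1))) = 1/(1838 + (2 + (2/7)*3249 + 114/7)) = 1/(1838 + (2 + 6498/7 + 114/7)) = 1/(1838 + 6626/7) = 1/(19492/7) = 7/19492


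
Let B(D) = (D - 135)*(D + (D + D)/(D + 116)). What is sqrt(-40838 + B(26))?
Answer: I*sqrt(220351766)/71 ≈ 209.07*I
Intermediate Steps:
B(D) = (-135 + D)*(D + 2*D/(116 + D)) (B(D) = (-135 + D)*(D + (2*D)/(116 + D)) = (-135 + D)*(D + 2*D/(116 + D)))
sqrt(-40838 + B(26)) = sqrt(-40838 + 26*(-15930 + 26**2 - 17*26)/(116 + 26)) = sqrt(-40838 + 26*(-15930 + 676 - 442)/142) = sqrt(-40838 + 26*(1/142)*(-15696)) = sqrt(-40838 - 204048/71) = sqrt(-3103546/71) = I*sqrt(220351766)/71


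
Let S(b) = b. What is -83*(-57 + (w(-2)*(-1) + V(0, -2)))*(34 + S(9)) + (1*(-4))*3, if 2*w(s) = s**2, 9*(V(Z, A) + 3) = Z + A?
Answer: 1998532/9 ≈ 2.2206e+5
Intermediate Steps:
V(Z, A) = -3 + A/9 + Z/9 (V(Z, A) = -3 + (Z + A)/9 = -3 + (A + Z)/9 = -3 + (A/9 + Z/9) = -3 + A/9 + Z/9)
w(s) = s**2/2
-83*(-57 + (w(-2)*(-1) + V(0, -2)))*(34 + S(9)) + (1*(-4))*3 = -83*(-57 + (((1/2)*(-2)**2)*(-1) + (-3 + (1/9)*(-2) + (1/9)*0)))*(34 + 9) + (1*(-4))*3 = -83*(-57 + (((1/2)*4)*(-1) + (-3 - 2/9 + 0)))*43 - 4*3 = -83*(-57 + (2*(-1) - 29/9))*43 - 12 = -83*(-57 + (-2 - 29/9))*43 - 12 = -83*(-57 - 47/9)*43 - 12 = -(-46480)*43/9 - 12 = -83*(-24080/9) - 12 = 1998640/9 - 12 = 1998532/9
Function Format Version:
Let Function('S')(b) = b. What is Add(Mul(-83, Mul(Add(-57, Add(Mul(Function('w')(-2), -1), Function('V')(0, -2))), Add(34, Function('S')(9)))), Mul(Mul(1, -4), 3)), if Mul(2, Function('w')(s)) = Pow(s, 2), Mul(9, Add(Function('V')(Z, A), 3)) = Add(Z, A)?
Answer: Rational(1998532, 9) ≈ 2.2206e+5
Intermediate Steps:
Function('V')(Z, A) = Add(-3, Mul(Rational(1, 9), A), Mul(Rational(1, 9), Z)) (Function('V')(Z, A) = Add(-3, Mul(Rational(1, 9), Add(Z, A))) = Add(-3, Mul(Rational(1, 9), Add(A, Z))) = Add(-3, Add(Mul(Rational(1, 9), A), Mul(Rational(1, 9), Z))) = Add(-3, Mul(Rational(1, 9), A), Mul(Rational(1, 9), Z)))
Function('w')(s) = Mul(Rational(1, 2), Pow(s, 2))
Add(Mul(-83, Mul(Add(-57, Add(Mul(Function('w')(-2), -1), Function('V')(0, -2))), Add(34, Function('S')(9)))), Mul(Mul(1, -4), 3)) = Add(Mul(-83, Mul(Add(-57, Add(Mul(Mul(Rational(1, 2), Pow(-2, 2)), -1), Add(-3, Mul(Rational(1, 9), -2), Mul(Rational(1, 9), 0)))), Add(34, 9))), Mul(Mul(1, -4), 3)) = Add(Mul(-83, Mul(Add(-57, Add(Mul(Mul(Rational(1, 2), 4), -1), Add(-3, Rational(-2, 9), 0))), 43)), Mul(-4, 3)) = Add(Mul(-83, Mul(Add(-57, Add(Mul(2, -1), Rational(-29, 9))), 43)), -12) = Add(Mul(-83, Mul(Add(-57, Add(-2, Rational(-29, 9))), 43)), -12) = Add(Mul(-83, Mul(Add(-57, Rational(-47, 9)), 43)), -12) = Add(Mul(-83, Mul(Rational(-560, 9), 43)), -12) = Add(Mul(-83, Rational(-24080, 9)), -12) = Add(Rational(1998640, 9), -12) = Rational(1998532, 9)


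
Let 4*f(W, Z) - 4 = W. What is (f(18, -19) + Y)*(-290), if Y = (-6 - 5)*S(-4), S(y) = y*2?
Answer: -27115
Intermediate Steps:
f(W, Z) = 1 + W/4
S(y) = 2*y
Y = 88 (Y = (-6 - 5)*(2*(-4)) = -11*(-8) = 88)
(f(18, -19) + Y)*(-290) = ((1 + (¼)*18) + 88)*(-290) = ((1 + 9/2) + 88)*(-290) = (11/2 + 88)*(-290) = (187/2)*(-290) = -27115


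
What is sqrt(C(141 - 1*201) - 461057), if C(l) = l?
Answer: I*sqrt(461117) ≈ 679.06*I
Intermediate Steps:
sqrt(C(141 - 1*201) - 461057) = sqrt((141 - 1*201) - 461057) = sqrt((141 - 201) - 461057) = sqrt(-60 - 461057) = sqrt(-461117) = I*sqrt(461117)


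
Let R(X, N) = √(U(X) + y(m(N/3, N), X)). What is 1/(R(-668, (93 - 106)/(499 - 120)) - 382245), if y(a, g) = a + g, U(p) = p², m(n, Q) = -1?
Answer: -76449/29222158894 - √445555/146110794470 ≈ -2.6207e-6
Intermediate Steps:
R(X, N) = √(-1 + X + X²) (R(X, N) = √(X² + (-1 + X)) = √(-1 + X + X²))
1/(R(-668, (93 - 106)/(499 - 120)) - 382245) = 1/(√(-1 - 668 + (-668)²) - 382245) = 1/(√(-1 - 668 + 446224) - 382245) = 1/(√445555 - 382245) = 1/(-382245 + √445555)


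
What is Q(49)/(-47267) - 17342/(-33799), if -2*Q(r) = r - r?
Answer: 17342/33799 ≈ 0.51309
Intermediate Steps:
Q(r) = 0 (Q(r) = -(r - r)/2 = -½*0 = 0)
Q(49)/(-47267) - 17342/(-33799) = 0/(-47267) - 17342/(-33799) = 0*(-1/47267) - 17342*(-1/33799) = 0 + 17342/33799 = 17342/33799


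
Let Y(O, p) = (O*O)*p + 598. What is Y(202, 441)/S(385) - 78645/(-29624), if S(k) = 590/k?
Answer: 2931988397849/249688 ≈ 1.1743e+7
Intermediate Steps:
Y(O, p) = 598 + p*O² (Y(O, p) = O²*p + 598 = p*O² + 598 = 598 + p*O²)
Y(202, 441)/S(385) - 78645/(-29624) = (598 + 441*202²)/((590/385)) - 78645/(-29624) = (598 + 441*40804)/((590*(1/385))) - 78645*(-1/29624) = (598 + 17994564)/(118/77) + 11235/4232 = 17995162*(77/118) + 11235/4232 = 692813737/59 + 11235/4232 = 2931988397849/249688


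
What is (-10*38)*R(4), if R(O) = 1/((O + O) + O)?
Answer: -95/3 ≈ -31.667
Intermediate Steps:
R(O) = 1/(3*O) (R(O) = 1/(2*O + O) = 1/(3*O))
(-10*38)*R(4) = (-10*38)*((⅓)/4) = -380/(3*4) = -380*1/12 = -95/3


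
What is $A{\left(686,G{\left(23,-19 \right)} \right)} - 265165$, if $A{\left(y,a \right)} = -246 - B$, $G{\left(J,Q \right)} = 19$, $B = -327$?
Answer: $-265084$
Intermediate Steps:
$A{\left(y,a \right)} = 81$ ($A{\left(y,a \right)} = -246 - -327 = -246 + 327 = 81$)
$A{\left(686,G{\left(23,-19 \right)} \right)} - 265165 = 81 - 265165 = -265084$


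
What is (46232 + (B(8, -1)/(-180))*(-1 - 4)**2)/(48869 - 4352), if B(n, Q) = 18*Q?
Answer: 30823/29678 ≈ 1.0386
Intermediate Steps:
(46232 + (B(8, -1)/(-180))*(-1 - 4)**2)/(48869 - 4352) = (46232 + ((18*(-1))/(-180))*(-1 - 4)**2)/(48869 - 4352) = (46232 - 18*(-1/180)*(-5)**2)/44517 = (46232 + (1/10)*25)*(1/44517) = (46232 + 5/2)*(1/44517) = (92469/2)*(1/44517) = 30823/29678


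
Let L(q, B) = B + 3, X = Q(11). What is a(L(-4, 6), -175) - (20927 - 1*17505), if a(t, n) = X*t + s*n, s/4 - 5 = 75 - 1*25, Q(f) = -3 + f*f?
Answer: -40860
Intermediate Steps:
Q(f) = -3 + f**2
X = 118 (X = -3 + 11**2 = -3 + 121 = 118)
s = 220 (s = 20 + 4*(75 - 1*25) = 20 + 4*(75 - 25) = 20 + 4*50 = 20 + 200 = 220)
L(q, B) = 3 + B
a(t, n) = 118*t + 220*n
a(L(-4, 6), -175) - (20927 - 1*17505) = (118*(3 + 6) + 220*(-175)) - (20927 - 1*17505) = (118*9 - 38500) - (20927 - 17505) = (1062 - 38500) - 1*3422 = -37438 - 3422 = -40860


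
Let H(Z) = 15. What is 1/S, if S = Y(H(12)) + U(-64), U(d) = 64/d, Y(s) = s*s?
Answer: 1/224 ≈ 0.0044643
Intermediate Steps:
Y(s) = s²
S = 224 (S = 15² + 64/(-64) = 225 + 64*(-1/64) = 225 - 1 = 224)
1/S = 1/224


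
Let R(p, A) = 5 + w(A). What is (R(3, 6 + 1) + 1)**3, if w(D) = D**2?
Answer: 166375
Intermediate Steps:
R(p, A) = 5 + A**2
(R(3, 6 + 1) + 1)**3 = ((5 + (6 + 1)**2) + 1)**3 = ((5 + 7**2) + 1)**3 = ((5 + 49) + 1)**3 = (54 + 1)**3 = 55**3 = 166375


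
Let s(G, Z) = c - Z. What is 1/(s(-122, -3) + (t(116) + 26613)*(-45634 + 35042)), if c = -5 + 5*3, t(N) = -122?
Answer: -1/280592659 ≈ -3.5639e-9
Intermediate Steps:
c = 10 (c = -5 + 15 = 10)
s(G, Z) = 10 - Z
1/(s(-122, -3) + (t(116) + 26613)*(-45634 + 35042)) = 1/((10 - 1*(-3)) + (-122 + 26613)*(-45634 + 35042)) = 1/((10 + 3) + 26491*(-10592)) = 1/(13 - 280592672) = 1/(-280592659) = -1/280592659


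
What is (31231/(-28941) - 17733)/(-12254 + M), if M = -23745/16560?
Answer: 188873050112/130523900353 ≈ 1.4470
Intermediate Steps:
M = -1583/1104 (M = -23745*1/16560 = -1583/1104 ≈ -1.4339)
(31231/(-28941) - 17733)/(-12254 + M) = (31231/(-28941) - 17733)/(-12254 - 1583/1104) = (31231*(-1/28941) - 17733)/(-13529999/1104) = (-31231/28941 - 17733)*(-1104/13529999) = -513241984/28941*(-1104/13529999) = 188873050112/130523900353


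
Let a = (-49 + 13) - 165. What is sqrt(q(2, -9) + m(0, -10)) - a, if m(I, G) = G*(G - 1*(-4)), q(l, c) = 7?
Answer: 201 + sqrt(67) ≈ 209.19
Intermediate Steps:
m(I, G) = G*(4 + G) (m(I, G) = G*(G + 4) = G*(4 + G))
a = -201 (a = -36 - 165 = -201)
sqrt(q(2, -9) + m(0, -10)) - a = sqrt(7 - 10*(4 - 10)) - 1*(-201) = sqrt(7 - 10*(-6)) + 201 = sqrt(7 + 60) + 201 = sqrt(67) + 201 = 201 + sqrt(67)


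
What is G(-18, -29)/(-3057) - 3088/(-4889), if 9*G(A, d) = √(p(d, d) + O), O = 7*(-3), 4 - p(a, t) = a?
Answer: 3088/4889 - 2*√3/27513 ≈ 0.63150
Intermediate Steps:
p(a, t) = 4 - a
O = -21
G(A, d) = √(-17 - d)/9 (G(A, d) = √((4 - d) - 21)/9 = √(-17 - d)/9)
G(-18, -29)/(-3057) - 3088/(-4889) = (√(-17 - 1*(-29))/9)/(-3057) - 3088/(-4889) = (√(-17 + 29)/9)*(-1/3057) - 3088*(-1/4889) = (√12/9)*(-1/3057) + 3088/4889 = ((2*√3)/9)*(-1/3057) + 3088/4889 = (2*√3/9)*(-1/3057) + 3088/4889 = -2*√3/27513 + 3088/4889 = 3088/4889 - 2*√3/27513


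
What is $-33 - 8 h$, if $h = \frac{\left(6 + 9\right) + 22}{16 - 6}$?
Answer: $- \frac{313}{5} \approx -62.6$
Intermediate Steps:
$h = \frac{37}{10}$ ($h = \frac{15 + 22}{10} = 37 \cdot \frac{1}{10} = \frac{37}{10} \approx 3.7$)
$-33 - 8 h = -33 - \frac{148}{5} = - \frac{313}{5}$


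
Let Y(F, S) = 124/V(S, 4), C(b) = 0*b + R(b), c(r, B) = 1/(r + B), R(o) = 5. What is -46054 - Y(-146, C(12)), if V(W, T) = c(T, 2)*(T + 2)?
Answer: -46178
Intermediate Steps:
c(r, B) = 1/(B + r)
V(W, T) = 1 (V(W, T) = (T + 2)/(2 + T) = (2 + T)/(2 + T) = 1)
C(b) = 5 (C(b) = 0*b + 5 = 0 + 5 = 5)
Y(F, S) = 124 (Y(F, S) = 124/1 = 124*1 = 124)
-46054 - Y(-146, C(12)) = -46054 - 1*124 = -46054 - 124 = -46178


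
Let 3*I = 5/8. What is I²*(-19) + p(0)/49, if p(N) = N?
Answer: -475/576 ≈ -0.82465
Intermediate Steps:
I = 5/24 (I = (5/8)/3 = (5*(⅛))/3 = (⅓)*(5/8) = 5/24 ≈ 0.20833)
I²*(-19) + p(0)/49 = (5/24)²*(-19) + 0/49 = (25/576)*(-19) + 0*(1/49) = -475/576 + 0 = -475/576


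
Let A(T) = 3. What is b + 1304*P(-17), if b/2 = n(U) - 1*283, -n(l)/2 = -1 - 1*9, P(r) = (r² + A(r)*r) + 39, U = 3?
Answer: 360682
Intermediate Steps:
P(r) = 39 + r² + 3*r (P(r) = (r² + 3*r) + 39 = 39 + r² + 3*r)
n(l) = 20 (n(l) = -2*(-1 - 1*9) = -2*(-1 - 9) = -2*(-10) = 20)
b = -526 (b = 2*(20 - 1*283) = 2*(20 - 283) = 2*(-263) = -526)
b + 1304*P(-17) = -526 + 1304*(39 + (-17)² + 3*(-17)) = -526 + 1304*(39 + 289 - 51) = -526 + 1304*277 = -526 + 361208 = 360682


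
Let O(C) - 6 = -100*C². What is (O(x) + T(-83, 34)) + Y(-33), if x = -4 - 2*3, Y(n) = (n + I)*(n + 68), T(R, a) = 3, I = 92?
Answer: -7926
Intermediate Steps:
Y(n) = (68 + n)*(92 + n) (Y(n) = (n + 92)*(n + 68) = (92 + n)*(68 + n) = (68 + n)*(92 + n))
x = -10 (x = -4 - 6 = -10)
O(C) = 6 - 100*C²
(O(x) + T(-83, 34)) + Y(-33) = ((6 - 100*(-10)²) + 3) + (6256 + (-33)² + 160*(-33)) = ((6 - 100*100) + 3) + (6256 + 1089 - 5280) = ((6 - 10000) + 3) + 2065 = (-9994 + 3) + 2065 = -9991 + 2065 = -7926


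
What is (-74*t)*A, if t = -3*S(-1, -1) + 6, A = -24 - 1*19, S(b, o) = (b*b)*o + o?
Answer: 38184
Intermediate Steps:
S(b, o) = o + o*b² (S(b, o) = b²*o + o = o*b² + o = o + o*b²)
A = -43 (A = -24 - 19 = -43)
t = 12 (t = -(-3)*(1 + (-1)²) + 6 = -(-3)*(1 + 1) + 6 = -(-3)*2 + 6 = -3*(-2) + 6 = 6 + 6 = 12)
(-74*t)*A = -74*12*(-43) = -888*(-43) = 38184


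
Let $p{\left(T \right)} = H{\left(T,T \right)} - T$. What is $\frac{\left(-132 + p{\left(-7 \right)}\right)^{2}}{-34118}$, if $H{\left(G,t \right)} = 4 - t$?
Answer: $- \frac{6498}{17059} \approx -0.38091$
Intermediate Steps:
$p{\left(T \right)} = 4 - 2 T$ ($p{\left(T \right)} = \left(4 - T\right) - T = 4 - 2 T$)
$\frac{\left(-132 + p{\left(-7 \right)}\right)^{2}}{-34118} = \frac{\left(-132 + \left(4 - -14\right)\right)^{2}}{-34118} = \left(-132 + \left(4 + 14\right)\right)^{2} \left(- \frac{1}{34118}\right) = \left(-132 + 18\right)^{2} \left(- \frac{1}{34118}\right) = \left(-114\right)^{2} \left(- \frac{1}{34118}\right) = 12996 \left(- \frac{1}{34118}\right) = - \frac{6498}{17059}$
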